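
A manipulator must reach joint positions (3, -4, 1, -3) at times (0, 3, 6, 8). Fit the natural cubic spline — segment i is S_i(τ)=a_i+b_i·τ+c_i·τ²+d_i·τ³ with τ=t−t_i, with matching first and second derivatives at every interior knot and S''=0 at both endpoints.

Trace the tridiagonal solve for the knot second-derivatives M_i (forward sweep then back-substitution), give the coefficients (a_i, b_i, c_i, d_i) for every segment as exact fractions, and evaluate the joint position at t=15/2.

  seg 0: a=3 b=-412/111 c=0 d=17/111
  seg 1: a=-4 b=47/111 c=51/37 d=-107/333
  seg 2: a=1 b=2/111 c=-56/37 d=28/111
S(15/2) = -113/74

Δ: Δ0=-7/3, Δ1=5/3, Δ2=-2
row 1: diag=12, rhs=24; c'=1/4, d'=2
row 2: denom=10−3·1/4=37/4; d'=(-22−3·2)/(37/4)=-112/37
back: M2=-112/37
back: M1=2−1/4·-112/37=102/37
M: M0=0, M1=102/37, M2=-112/37, M3=0
seg 0: a=3, c=M0/2=0, d=(M1−M0)/(6·3)=17/111, b=Δ0−h0·(2M0+M1)/6=-412/111
seg 1: a=-4, c=M1/2=51/37, d=(M2−M1)/(6·3)=-107/333, b=Δ1−h1·(2M1+M2)/6=47/111
seg 2: a=1, c=M2/2=-56/37, d=(M3−M2)/(6·2)=28/111, b=Δ2−h2·(2M2+M3)/6=2/111
t_q=15/2 → seg 2, τ=3/2; S=1+2/111·τ+-56/37·τ²+28/111·τ³=-113/74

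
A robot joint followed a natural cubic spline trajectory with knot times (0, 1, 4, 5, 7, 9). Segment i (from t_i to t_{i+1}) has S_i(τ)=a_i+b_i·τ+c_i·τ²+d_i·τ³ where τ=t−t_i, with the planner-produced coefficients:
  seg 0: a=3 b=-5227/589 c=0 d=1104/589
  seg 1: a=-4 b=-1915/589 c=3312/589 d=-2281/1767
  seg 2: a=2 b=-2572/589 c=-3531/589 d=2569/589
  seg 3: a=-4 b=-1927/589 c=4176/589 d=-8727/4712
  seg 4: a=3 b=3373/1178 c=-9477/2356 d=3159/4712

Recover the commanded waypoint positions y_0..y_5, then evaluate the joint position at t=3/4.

y_0=3 y_1=-4 y_2=2 y_3=-4 y_4=3 y_5=-2
S(3/4) = -3375/1178

y_0 = S_0(0) = a_0 = 3
y_1 = S_1(0) = a_1 = -4
y_2 = S_2(0) = a_2 = 2
y_3 = S_3(0) = a_3 = -4
y_4 = S_4(0) = a_4 = 3
y_5 = S_4(2) = -2
t_q=3/4 is in segment 0 (τ=3/4); S_0(τ)=-3375/1178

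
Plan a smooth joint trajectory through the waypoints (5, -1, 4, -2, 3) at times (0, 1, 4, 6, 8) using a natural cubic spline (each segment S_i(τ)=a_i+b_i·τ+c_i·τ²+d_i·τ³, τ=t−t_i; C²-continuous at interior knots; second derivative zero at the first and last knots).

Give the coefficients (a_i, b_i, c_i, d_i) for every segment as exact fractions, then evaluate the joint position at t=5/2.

  seg 0: a=5 b=-11831/1608 c=0 d=2183/1608
  seg 1: a=-1 b=-2641/804 c=2183/536 d=-3895/4824
  seg 2: a=4 b=-1043/1608 c=-214/67 d=6491/6432
  seg 3: a=-2 b=-1057/804 c=3067/1072 d=-3067/6432
S(5/2) = 2193/4288

Δ: Δ0=-6, Δ1=5/3, Δ2=-3, Δ3=5/2
row 1: diag=8, rhs=46; c'=3/8, d'=23/4
row 2: denom=10−3·3/8=71/8; d'=(-28−3·23/4)/(71/8)=-362/71
row 3: denom=8−2·16/71=536/71; d'=(33−2·-362/71)/(536/71)=3067/536
back: M3=3067/536
back: M2=-362/71−16/71·3067/536=-428/67
back: M1=23/4−3/8·-428/67=2183/268
M: M0=0, M1=2183/268, M2=-428/67, M3=3067/536, M4=0
seg 0: a=5, c=M0/2=0, d=(M1−M0)/(6·1)=2183/1608, b=Δ0−h0·(2M0+M1)/6=-11831/1608
seg 1: a=-1, c=M1/2=2183/536, d=(M2−M1)/(6·3)=-3895/4824, b=Δ1−h1·(2M1+M2)/6=-2641/804
seg 2: a=4, c=M2/2=-214/67, d=(M3−M2)/(6·2)=6491/6432, b=Δ2−h2·(2M2+M3)/6=-1043/1608
seg 3: a=-2, c=M3/2=3067/1072, d=(M4−M3)/(6·2)=-3067/6432, b=Δ3−h3·(2M3+M4)/6=-1057/804
t_q=5/2 → seg 1, τ=3/2; S=-1+-2641/804·τ+2183/536·τ²+-3895/4824·τ³=2193/4288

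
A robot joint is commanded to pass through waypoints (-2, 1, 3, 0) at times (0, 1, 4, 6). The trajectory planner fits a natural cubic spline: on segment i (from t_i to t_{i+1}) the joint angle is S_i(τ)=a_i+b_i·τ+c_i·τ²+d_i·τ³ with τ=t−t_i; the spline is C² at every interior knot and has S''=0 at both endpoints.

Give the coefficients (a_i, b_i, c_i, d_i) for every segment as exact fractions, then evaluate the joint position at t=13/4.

  seg 0: a=-2 b=1379/426 c=0 d=-101/426
  seg 1: a=1 b=538/213 c=-101/142 d=13/426
  seg 2: a=3 b=-391/426 c=-31/71 d=31/426
S(13/4) = 31171/9088

Δ: Δ0=3, Δ1=2/3, Δ2=-3/2
row 1: diag=8, rhs=-14; c'=3/8, d'=-7/4
row 2: denom=10−3·3/8=71/8; d'=(-13−3·-7/4)/(71/8)=-62/71
back: M2=-62/71
back: M1=-7/4−3/8·-62/71=-101/71
M: M0=0, M1=-101/71, M2=-62/71, M3=0
seg 0: a=-2, c=M0/2=0, d=(M1−M0)/(6·1)=-101/426, b=Δ0−h0·(2M0+M1)/6=1379/426
seg 1: a=1, c=M1/2=-101/142, d=(M2−M1)/(6·3)=13/426, b=Δ1−h1·(2M1+M2)/6=538/213
seg 2: a=3, c=M2/2=-31/71, d=(M3−M2)/(6·2)=31/426, b=Δ2−h2·(2M2+M3)/6=-391/426
t_q=13/4 → seg 1, τ=9/4; S=1+538/213·τ+-101/142·τ²+13/426·τ³=31171/9088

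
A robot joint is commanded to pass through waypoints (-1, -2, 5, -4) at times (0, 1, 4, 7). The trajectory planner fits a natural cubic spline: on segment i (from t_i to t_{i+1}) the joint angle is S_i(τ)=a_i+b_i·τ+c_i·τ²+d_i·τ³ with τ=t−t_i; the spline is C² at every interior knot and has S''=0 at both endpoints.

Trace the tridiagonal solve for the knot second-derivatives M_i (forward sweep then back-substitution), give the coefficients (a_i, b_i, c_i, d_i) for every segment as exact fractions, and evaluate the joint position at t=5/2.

Δ: Δ0=-1, Δ1=7/3, Δ2=-3
row 1: diag=8, rhs=20; c'=3/8, d'=5/2
row 2: denom=12−3·3/8=87/8; d'=(-32−3·5/2)/(87/8)=-316/87
back: M2=-316/87
back: M1=5/2−3/8·-316/87=112/29
M: M0=0, M1=112/29, M2=-316/87, M3=0
seg 0: a=-1, c=M0/2=0, d=(M1−M0)/(6·1)=56/87, b=Δ0−h0·(2M0+M1)/6=-143/87
seg 1: a=-2, c=M1/2=56/29, d=(M2−M1)/(6·3)=-326/783, b=Δ1−h1·(2M1+M2)/6=25/87
seg 2: a=5, c=M2/2=-158/87, d=(M3−M2)/(6·3)=158/783, b=Δ2−h2·(2M2+M3)/6=55/87
t_q=5/2 → seg 1, τ=3/2; S=-2+25/87·τ+56/29·τ²+-326/783·τ³=159/116

  seg 0: a=-1 b=-143/87 c=0 d=56/87
  seg 1: a=-2 b=25/87 c=56/29 d=-326/783
  seg 2: a=5 b=55/87 c=-158/87 d=158/783
S(5/2) = 159/116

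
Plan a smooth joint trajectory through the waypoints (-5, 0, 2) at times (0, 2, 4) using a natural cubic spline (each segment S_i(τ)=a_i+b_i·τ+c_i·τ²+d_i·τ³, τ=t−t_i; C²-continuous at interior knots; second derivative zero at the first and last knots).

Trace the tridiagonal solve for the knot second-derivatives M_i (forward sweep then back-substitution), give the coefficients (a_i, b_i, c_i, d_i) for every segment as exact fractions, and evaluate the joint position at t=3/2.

  seg 0: a=-5 b=23/8 c=0 d=-3/32
  seg 1: a=0 b=7/4 c=-9/16 d=3/32
S(3/2) = -257/256

Δ: Δ0=5/2, Δ1=1
row 1: diag=8, rhs=-9; c'=1/4, d'=-9/8
back: M1=-9/8
M: M0=0, M1=-9/8, M2=0
seg 0: a=-5, c=M0/2=0, d=(M1−M0)/(6·2)=-3/32, b=Δ0−h0·(2M0+M1)/6=23/8
seg 1: a=0, c=M1/2=-9/16, d=(M2−M1)/(6·2)=3/32, b=Δ1−h1·(2M1+M2)/6=7/4
t_q=3/2 → seg 0, τ=3/2; S=-5+23/8·τ+0·τ²+-3/32·τ³=-257/256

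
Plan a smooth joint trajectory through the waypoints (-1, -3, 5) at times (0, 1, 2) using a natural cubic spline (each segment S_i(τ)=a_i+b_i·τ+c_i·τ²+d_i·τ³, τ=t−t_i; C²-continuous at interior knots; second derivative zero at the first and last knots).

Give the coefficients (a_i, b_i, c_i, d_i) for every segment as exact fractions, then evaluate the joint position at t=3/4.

  seg 0: a=-1 b=-9/2 c=0 d=5/2
  seg 1: a=-3 b=3 c=15/2 d=-5/2
S(3/4) = -425/128

Δ: Δ0=-2, Δ1=8
row 1: diag=4, rhs=60; c'=1/4, d'=15
back: M1=15
M: M0=0, M1=15, M2=0
seg 0: a=-1, c=M0/2=0, d=(M1−M0)/(6·1)=5/2, b=Δ0−h0·(2M0+M1)/6=-9/2
seg 1: a=-3, c=M1/2=15/2, d=(M2−M1)/(6·1)=-5/2, b=Δ1−h1·(2M1+M2)/6=3
t_q=3/4 → seg 0, τ=3/4; S=-1+-9/2·τ+0·τ²+5/2·τ³=-425/128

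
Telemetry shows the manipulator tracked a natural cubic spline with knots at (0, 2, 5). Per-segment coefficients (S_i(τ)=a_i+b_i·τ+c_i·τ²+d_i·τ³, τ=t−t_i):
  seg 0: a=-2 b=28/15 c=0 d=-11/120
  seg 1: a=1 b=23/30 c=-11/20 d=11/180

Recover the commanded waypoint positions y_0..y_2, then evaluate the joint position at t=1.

y_0=-2 y_1=1 y_2=0
S(1) = -9/40

y_0 = S_0(0) = a_0 = -2
y_1 = S_1(0) = a_1 = 1
y_2 = S_1(3) = 0
t_q=1 is in segment 0 (τ=1); S_0(τ)=-9/40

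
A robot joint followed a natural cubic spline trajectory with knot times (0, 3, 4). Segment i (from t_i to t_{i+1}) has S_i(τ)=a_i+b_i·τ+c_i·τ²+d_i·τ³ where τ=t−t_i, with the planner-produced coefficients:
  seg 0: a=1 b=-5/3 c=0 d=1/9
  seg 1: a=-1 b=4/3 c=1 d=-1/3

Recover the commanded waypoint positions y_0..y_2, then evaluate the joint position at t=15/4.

y_0=1 y_1=-1 y_2=1
S(15/4) = 27/64

y_0 = S_0(0) = a_0 = 1
y_1 = S_1(0) = a_1 = -1
y_2 = S_1(1) = 1
t_q=15/4 is in segment 1 (τ=3/4); S_1(τ)=27/64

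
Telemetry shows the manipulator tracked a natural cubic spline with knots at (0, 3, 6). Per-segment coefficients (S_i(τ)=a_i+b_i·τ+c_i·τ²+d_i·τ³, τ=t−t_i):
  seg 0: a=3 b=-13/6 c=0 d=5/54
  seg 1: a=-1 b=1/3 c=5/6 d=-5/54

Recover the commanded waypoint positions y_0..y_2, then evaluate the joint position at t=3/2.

y_0 = S_0(0) = a_0 = 3
y_1 = S_1(0) = a_1 = -1
y_2 = S_1(3) = 5
t_q=3/2 is in segment 0 (τ=3/2); S_0(τ)=1/16

y_0=3 y_1=-1 y_2=5
S(3/2) = 1/16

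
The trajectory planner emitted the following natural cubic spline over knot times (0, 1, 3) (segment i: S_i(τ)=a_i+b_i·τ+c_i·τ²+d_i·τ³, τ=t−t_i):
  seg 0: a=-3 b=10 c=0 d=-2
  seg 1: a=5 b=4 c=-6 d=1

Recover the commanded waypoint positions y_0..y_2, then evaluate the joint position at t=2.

y_0 = S_0(0) = a_0 = -3
y_1 = S_1(0) = a_1 = 5
y_2 = S_1(2) = -3
t_q=2 is in segment 1 (τ=1); S_1(τ)=4

y_0=-3 y_1=5 y_2=-3
S(2) = 4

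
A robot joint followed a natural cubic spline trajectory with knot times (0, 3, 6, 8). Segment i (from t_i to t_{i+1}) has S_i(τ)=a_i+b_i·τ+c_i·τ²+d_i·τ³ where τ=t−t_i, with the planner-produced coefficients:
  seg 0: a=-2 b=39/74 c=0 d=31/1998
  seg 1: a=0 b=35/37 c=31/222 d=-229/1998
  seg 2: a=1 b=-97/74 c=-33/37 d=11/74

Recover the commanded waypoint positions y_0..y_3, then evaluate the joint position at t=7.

y_0=-2 y_1=0 y_2=1 y_3=-4
S(7) = -39/37

y_0 = S_0(0) = a_0 = -2
y_1 = S_1(0) = a_1 = 0
y_2 = S_2(0) = a_2 = 1
y_3 = S_2(2) = -4
t_q=7 is in segment 2 (τ=1); S_2(τ)=-39/37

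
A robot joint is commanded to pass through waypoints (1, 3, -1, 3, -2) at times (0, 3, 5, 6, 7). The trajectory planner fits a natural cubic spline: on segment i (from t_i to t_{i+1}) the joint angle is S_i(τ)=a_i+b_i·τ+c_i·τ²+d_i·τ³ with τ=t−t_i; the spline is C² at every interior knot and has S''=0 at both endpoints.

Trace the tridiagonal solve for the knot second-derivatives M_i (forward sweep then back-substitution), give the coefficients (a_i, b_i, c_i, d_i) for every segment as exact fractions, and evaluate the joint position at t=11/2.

  seg 0: a=1 b=787/321 c=0 d=-191/963
  seg 1: a=3 b=-932/321 c=-191/107 d=359/321
  seg 2: a=-1 b=1084/321 c=527/107 d=-1381/321
  seg 3: a=3 b=103/321 c=-854/107 d=854/321
S(11/2) = 1183/856

Δ: Δ0=2/3, Δ1=-2, Δ2=4, Δ3=-5
row 1: diag=10, rhs=-16; c'=1/5, d'=-8/5
row 2: denom=6−2·1/5=28/5; d'=(36−2·-8/5)/(28/5)=7
row 3: denom=4−1·5/28=107/28; d'=(-54−1·7)/(107/28)=-1708/107
back: M3=-1708/107
back: M2=7−5/28·-1708/107=1054/107
back: M1=-8/5−1/5·1054/107=-382/107
M: M0=0, M1=-382/107, M2=1054/107, M3=-1708/107, M4=0
seg 0: a=1, c=M0/2=0, d=(M1−M0)/(6·3)=-191/963, b=Δ0−h0·(2M0+M1)/6=787/321
seg 1: a=3, c=M1/2=-191/107, d=(M2−M1)/(6·2)=359/321, b=Δ1−h1·(2M1+M2)/6=-932/321
seg 2: a=-1, c=M2/2=527/107, d=(M3−M2)/(6·1)=-1381/321, b=Δ2−h2·(2M2+M3)/6=1084/321
seg 3: a=3, c=M3/2=-854/107, d=(M4−M3)/(6·1)=854/321, b=Δ3−h3·(2M3+M4)/6=103/321
t_q=11/2 → seg 2, τ=1/2; S=-1+1084/321·τ+527/107·τ²+-1381/321·τ³=1183/856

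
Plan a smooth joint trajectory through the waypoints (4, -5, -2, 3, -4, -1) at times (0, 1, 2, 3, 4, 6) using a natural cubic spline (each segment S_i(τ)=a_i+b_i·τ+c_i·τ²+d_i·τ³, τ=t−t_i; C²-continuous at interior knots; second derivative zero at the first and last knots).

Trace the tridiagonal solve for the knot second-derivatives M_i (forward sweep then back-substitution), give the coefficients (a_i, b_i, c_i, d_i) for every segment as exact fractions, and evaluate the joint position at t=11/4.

Δ: Δ0=-9, Δ1=3, Δ2=5, Δ3=-7, Δ4=3/2
row 1: diag=4, rhs=72; c'=1/4, d'=18
row 2: denom=4−1·1/4=15/4; d'=(12−1·18)/(15/4)=-8/5
row 3: denom=4−1·4/15=56/15; d'=(-72−1·-8/5)/(56/15)=-132/7
row 4: denom=6−1·15/56=321/56; d'=(51−1·-132/7)/(321/56)=1304/107
back: M4=1304/107
back: M3=-132/7−15/56·1304/107=-2367/107
back: M2=-8/5−4/15·-2367/107=460/107
back: M1=18−1/4·460/107=1811/107
M: M0=0, M1=1811/107, M2=460/107, M3=-2367/107, M4=1304/107, M5=0
seg 0: a=4, c=M0/2=0, d=(M1−M0)/(6·1)=1811/642, b=Δ0−h0·(2M0+M1)/6=-7589/642
seg 1: a=-5, c=M1/2=1811/214, d=(M2−M1)/(6·1)=-1351/642, b=Δ1−h1·(2M1+M2)/6=-1078/321
seg 2: a=-2, c=M2/2=230/107, d=(M3−M2)/(6·1)=-2827/642, b=Δ2−h2·(2M2+M3)/6=4657/642
seg 3: a=3, c=M3/2=-2367/214, d=(M4−M3)/(6·1)=3671/642, b=Δ3−h3·(2M3+M4)/6=-532/321
seg 4: a=-4, c=M4/2=652/107, d=(M5−M4)/(6·2)=-326/321, b=Δ4−h4·(2M4+M5)/6=-4253/642
t_q=11/4 → seg 2, τ=3/4; S=-2+4657/642·τ+230/107·τ²+-2827/642·τ³=38237/13696

  seg 0: a=4 b=-7589/642 c=0 d=1811/642
  seg 1: a=-5 b=-1078/321 c=1811/214 d=-1351/642
  seg 2: a=-2 b=4657/642 c=230/107 d=-2827/642
  seg 3: a=3 b=-532/321 c=-2367/214 d=3671/642
  seg 4: a=-4 b=-4253/642 c=652/107 d=-326/321
S(11/4) = 38237/13696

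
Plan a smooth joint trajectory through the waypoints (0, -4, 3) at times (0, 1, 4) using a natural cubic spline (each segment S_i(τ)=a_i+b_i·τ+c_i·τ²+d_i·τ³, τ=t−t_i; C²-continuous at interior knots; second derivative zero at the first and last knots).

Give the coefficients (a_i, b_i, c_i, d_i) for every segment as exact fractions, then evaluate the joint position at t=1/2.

Δ: Δ0=-4, Δ1=7/3
row 1: diag=8, rhs=38; c'=3/8, d'=19/4
back: M1=19/4
M: M0=0, M1=19/4, M2=0
seg 0: a=0, c=M0/2=0, d=(M1−M0)/(6·1)=19/24, b=Δ0−h0·(2M0+M1)/6=-115/24
seg 1: a=-4, c=M1/2=19/8, d=(M2−M1)/(6·3)=-19/72, b=Δ1−h1·(2M1+M2)/6=-29/12
t_q=1/2 → seg 0, τ=1/2; S=0+-115/24·τ+0·τ²+19/24·τ³=-147/64

  seg 0: a=0 b=-115/24 c=0 d=19/24
  seg 1: a=-4 b=-29/12 c=19/8 d=-19/72
S(1/2) = -147/64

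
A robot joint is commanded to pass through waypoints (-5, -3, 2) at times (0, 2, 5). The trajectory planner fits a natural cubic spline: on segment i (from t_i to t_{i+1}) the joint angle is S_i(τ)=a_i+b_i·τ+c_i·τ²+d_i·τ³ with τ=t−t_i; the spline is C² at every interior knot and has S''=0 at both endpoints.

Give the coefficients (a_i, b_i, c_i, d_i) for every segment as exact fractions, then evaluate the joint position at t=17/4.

Δ: Δ0=1, Δ1=5/3
row 1: diag=10, rhs=4; c'=3/10, d'=2/5
back: M1=2/5
M: M0=0, M1=2/5, M2=0
seg 0: a=-5, c=M0/2=0, d=(M1−M0)/(6·2)=1/30, b=Δ0−h0·(2M0+M1)/6=13/15
seg 1: a=-3, c=M1/2=1/5, d=(M2−M1)/(6·3)=-1/45, b=Δ1−h1·(2M1+M2)/6=19/15
t_q=17/4 → seg 1, τ=9/4; S=-3+19/15·τ+1/5·τ²+-1/45·τ³=39/64

  seg 0: a=-5 b=13/15 c=0 d=1/30
  seg 1: a=-3 b=19/15 c=1/5 d=-1/45
S(17/4) = 39/64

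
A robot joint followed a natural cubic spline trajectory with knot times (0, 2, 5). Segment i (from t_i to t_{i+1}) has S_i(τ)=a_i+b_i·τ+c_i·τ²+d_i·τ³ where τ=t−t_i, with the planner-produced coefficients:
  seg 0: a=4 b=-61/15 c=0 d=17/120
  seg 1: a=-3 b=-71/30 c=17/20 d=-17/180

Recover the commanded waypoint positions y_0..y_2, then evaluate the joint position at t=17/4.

y_0=4 y_1=-3 y_2=-5
S(17/4) = -1305/256

y_0 = S_0(0) = a_0 = 4
y_1 = S_1(0) = a_1 = -3
y_2 = S_1(3) = -5
t_q=17/4 is in segment 1 (τ=9/4); S_1(τ)=-1305/256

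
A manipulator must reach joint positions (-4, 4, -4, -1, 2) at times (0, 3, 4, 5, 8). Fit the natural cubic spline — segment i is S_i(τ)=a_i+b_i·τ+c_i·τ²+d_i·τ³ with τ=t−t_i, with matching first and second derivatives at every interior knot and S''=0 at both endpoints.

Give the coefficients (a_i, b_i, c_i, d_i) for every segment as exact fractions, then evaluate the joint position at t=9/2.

Δ: Δ0=8/3, Δ1=-8, Δ2=3, Δ3=1
row 1: diag=8, rhs=-64; c'=1/8, d'=-8
row 2: denom=4−1·1/8=31/8; d'=(66−1·-8)/(31/8)=592/31
row 3: denom=8−1·8/31=240/31; d'=(-12−1·592/31)/(240/31)=-241/60
back: M3=-241/60
back: M2=592/31−8/31·-241/60=302/15
back: M1=-8−1/8·302/15=-631/60
M: M0=0, M1=-631/60, M2=302/15, M3=-241/60, M4=0
seg 0: a=-4, c=M0/2=0, d=(M1−M0)/(6·3)=-631/1080, b=Δ0−h0·(2M0+M1)/6=317/40
seg 1: a=4, c=M1/2=-631/120, d=(M2−M1)/(6·1)=613/120, b=Δ1−h1·(2M1+M2)/6=-157/20
seg 2: a=-4, c=M2/2=151/15, d=(M3−M2)/(6·1)=-161/40, b=Δ2−h2·(2M2+M3)/6=-73/24
seg 3: a=-1, c=M3/2=-241/120, d=(M4−M3)/(6·3)=241/1080, b=Δ3−h3·(2M3+M4)/6=301/60
t_q=9/2 → seg 2, τ=1/2; S=-4+-73/24·τ+151/15·τ²+-161/40·τ³=-3367/960

  seg 0: a=-4 b=317/40 c=0 d=-631/1080
  seg 1: a=4 b=-157/20 c=-631/120 d=613/120
  seg 2: a=-4 b=-73/24 c=151/15 d=-161/40
  seg 3: a=-1 b=301/60 c=-241/120 d=241/1080
S(9/2) = -3367/960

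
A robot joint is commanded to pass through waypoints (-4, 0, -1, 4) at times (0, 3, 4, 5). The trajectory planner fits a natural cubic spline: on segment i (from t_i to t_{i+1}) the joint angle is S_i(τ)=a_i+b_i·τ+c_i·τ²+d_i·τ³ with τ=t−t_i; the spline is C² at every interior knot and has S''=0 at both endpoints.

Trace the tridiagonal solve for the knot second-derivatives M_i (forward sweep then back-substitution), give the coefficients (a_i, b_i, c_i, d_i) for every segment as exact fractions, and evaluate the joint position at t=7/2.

Δ: Δ0=4/3, Δ1=-1, Δ2=5
row 1: diag=8, rhs=-14; c'=1/8, d'=-7/4
row 2: denom=4−1·1/8=31/8; d'=(36−1·-7/4)/(31/8)=302/31
back: M2=302/31
back: M1=-7/4−1/8·302/31=-92/31
M: M0=0, M1=-92/31, M2=302/31, M3=0
seg 0: a=-4, c=M0/2=0, d=(M1−M0)/(6·3)=-46/279, b=Δ0−h0·(2M0+M1)/6=262/93
seg 1: a=0, c=M1/2=-46/31, d=(M2−M1)/(6·1)=197/93, b=Δ1−h1·(2M1+M2)/6=-152/93
seg 2: a=-1, c=M2/2=151/31, d=(M3−M2)/(6·1)=-151/93, b=Δ2−h2·(2M2+M3)/6=163/93
t_q=7/2 → seg 1, τ=1/2; S=0+-152/93·τ+-46/31·τ²+197/93·τ³=-229/248

  seg 0: a=-4 b=262/93 c=0 d=-46/279
  seg 1: a=0 b=-152/93 c=-46/31 d=197/93
  seg 2: a=-1 b=163/93 c=151/31 d=-151/93
S(7/2) = -229/248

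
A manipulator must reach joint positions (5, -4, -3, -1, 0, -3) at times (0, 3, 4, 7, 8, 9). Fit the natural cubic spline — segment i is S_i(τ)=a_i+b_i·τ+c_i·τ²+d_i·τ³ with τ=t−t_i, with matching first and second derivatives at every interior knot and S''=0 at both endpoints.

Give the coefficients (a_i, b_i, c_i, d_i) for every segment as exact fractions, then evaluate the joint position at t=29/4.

Δ: Δ0=-3, Δ1=1, Δ2=2/3, Δ3=1, Δ4=-3
row 1: diag=8, rhs=24; c'=1/8, d'=3
row 2: denom=8−1·1/8=63/8; d'=(-2−1·3)/(63/8)=-40/63
row 3: denom=8−3·8/21=48/7; d'=(2−3·-40/63)/(48/7)=41/72
row 4: denom=4−1·7/48=185/48; d'=(-24−1·41/72)/(185/48)=-3538/555
back: M4=-3538/555
back: M3=41/72−7/48·-3538/555=832/555
back: M2=-40/63−8/21·832/555=-2008/1665
back: M1=3−1/8·-2008/1665=5246/1665
M: M0=0, M1=5246/1665, M2=-2008/1665, M3=832/555, M4=-3538/555, M5=0
seg 0: a=5, c=M0/2=0, d=(M1−M0)/(6·3)=2623/14985, b=Δ0−h0·(2M0+M1)/6=-7618/1665
seg 1: a=-4, c=M1/2=2623/1665, d=(M2−M1)/(6·1)=-403/555, b=Δ1−h1·(2M1+M2)/6=251/1665
seg 2: a=-3, c=M2/2=-1004/1665, d=(M3−M2)/(6·3)=2252/14985, b=Δ2−h2·(2M2+M3)/6=374/333
seg 3: a=-1, c=M3/2=416/555, d=(M4−M3)/(6·1)=-437/333, b=Δ3−h3·(2M3+M4)/6=2602/1665
seg 4: a=0, c=M4/2=-1769/555, d=(M5−M4)/(6·1)=1769/1665, b=Δ4−h4·(2M4+M5)/6=-1457/1665
t_q=29/4 → seg 3, τ=1/4; S=-1+2602/1665·τ+416/555·τ²+-437/333·τ³=-20707/35520

  seg 0: a=5 b=-7618/1665 c=0 d=2623/14985
  seg 1: a=-4 b=251/1665 c=2623/1665 d=-403/555
  seg 2: a=-3 b=374/333 c=-1004/1665 d=2252/14985
  seg 3: a=-1 b=2602/1665 c=416/555 d=-437/333
  seg 4: a=0 b=-1457/1665 c=-1769/555 d=1769/1665
S(29/4) = -20707/35520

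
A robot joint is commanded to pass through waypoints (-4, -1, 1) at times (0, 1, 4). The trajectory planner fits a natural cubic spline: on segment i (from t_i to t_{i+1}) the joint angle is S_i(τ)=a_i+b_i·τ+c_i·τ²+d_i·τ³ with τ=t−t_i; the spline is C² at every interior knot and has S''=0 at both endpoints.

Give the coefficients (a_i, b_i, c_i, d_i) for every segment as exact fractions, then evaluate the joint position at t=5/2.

  seg 0: a=-4 b=79/24 c=0 d=-7/24
  seg 1: a=-1 b=29/12 c=-7/8 d=7/72
S(5/2) = 63/64

Δ: Δ0=3, Δ1=2/3
row 1: diag=8, rhs=-14; c'=3/8, d'=-7/4
back: M1=-7/4
M: M0=0, M1=-7/4, M2=0
seg 0: a=-4, c=M0/2=0, d=(M1−M0)/(6·1)=-7/24, b=Δ0−h0·(2M0+M1)/6=79/24
seg 1: a=-1, c=M1/2=-7/8, d=(M2−M1)/(6·3)=7/72, b=Δ1−h1·(2M1+M2)/6=29/12
t_q=5/2 → seg 1, τ=3/2; S=-1+29/12·τ+-7/8·τ²+7/72·τ³=63/64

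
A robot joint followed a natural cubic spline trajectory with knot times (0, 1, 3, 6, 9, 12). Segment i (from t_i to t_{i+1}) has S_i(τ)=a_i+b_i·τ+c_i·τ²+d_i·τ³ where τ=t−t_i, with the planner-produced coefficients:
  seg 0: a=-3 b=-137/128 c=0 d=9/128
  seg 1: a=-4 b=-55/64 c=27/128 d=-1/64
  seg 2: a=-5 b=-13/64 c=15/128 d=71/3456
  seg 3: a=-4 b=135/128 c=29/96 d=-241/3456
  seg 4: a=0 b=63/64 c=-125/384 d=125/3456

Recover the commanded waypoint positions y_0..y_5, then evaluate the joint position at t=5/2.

y_0 = S_0(0) = a_0 = -3
y_1 = S_1(0) = a_1 = -4
y_2 = S_2(0) = a_2 = -5
y_3 = S_3(0) = a_3 = -4
y_4 = S_4(0) = a_4 = 0
y_5 = S_4(3) = 1
t_q=5/2 is in segment 1 (τ=3/2); S_1(τ)=-623/128

y_0=-3 y_1=-4 y_2=-5 y_3=-4 y_4=0 y_5=1
S(5/2) = -623/128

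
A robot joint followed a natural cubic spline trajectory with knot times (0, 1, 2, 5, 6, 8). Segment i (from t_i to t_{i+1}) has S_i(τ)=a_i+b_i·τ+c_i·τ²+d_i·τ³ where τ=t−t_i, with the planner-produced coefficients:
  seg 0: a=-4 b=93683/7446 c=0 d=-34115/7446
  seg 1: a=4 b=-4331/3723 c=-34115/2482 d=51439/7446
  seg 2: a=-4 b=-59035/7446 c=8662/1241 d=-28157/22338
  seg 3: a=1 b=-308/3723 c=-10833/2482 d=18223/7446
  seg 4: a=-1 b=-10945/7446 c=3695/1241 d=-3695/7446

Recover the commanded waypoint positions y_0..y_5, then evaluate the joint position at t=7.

y_0=-4 y_1=4 y_2=-4 y_3=1 y_4=-1 y_5=4
S(7) = 14/1241

y_0 = S_0(0) = a_0 = -4
y_1 = S_1(0) = a_1 = 4
y_2 = S_2(0) = a_2 = -4
y_3 = S_3(0) = a_3 = 1
y_4 = S_4(0) = a_4 = -1
y_5 = S_4(2) = 4
t_q=7 is in segment 4 (τ=1); S_4(τ)=14/1241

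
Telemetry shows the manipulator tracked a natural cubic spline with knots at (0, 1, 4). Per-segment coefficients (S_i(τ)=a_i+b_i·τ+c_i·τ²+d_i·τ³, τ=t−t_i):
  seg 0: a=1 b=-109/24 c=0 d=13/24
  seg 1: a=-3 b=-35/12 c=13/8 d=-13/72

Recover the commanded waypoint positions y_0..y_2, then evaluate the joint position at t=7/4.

y_0=1 y_1=-3 y_2=-2
S(7/4) = -2227/512

y_0 = S_0(0) = a_0 = 1
y_1 = S_1(0) = a_1 = -3
y_2 = S_1(3) = -2
t_q=7/4 is in segment 1 (τ=3/4); S_1(τ)=-2227/512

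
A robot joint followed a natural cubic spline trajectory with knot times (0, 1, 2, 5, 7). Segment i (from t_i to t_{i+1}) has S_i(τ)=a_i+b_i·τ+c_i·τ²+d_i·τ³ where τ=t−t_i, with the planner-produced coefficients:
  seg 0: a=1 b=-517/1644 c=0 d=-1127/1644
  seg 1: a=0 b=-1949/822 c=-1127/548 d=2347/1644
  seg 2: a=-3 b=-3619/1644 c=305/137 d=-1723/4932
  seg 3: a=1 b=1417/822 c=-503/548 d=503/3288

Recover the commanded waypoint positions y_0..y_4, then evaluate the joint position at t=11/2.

y_0 = S_0(0) = a_0 = 1
y_1 = S_1(0) = a_1 = 0
y_2 = S_2(0) = a_2 = -3
y_3 = S_3(0) = a_3 = 1
y_4 = S_3(2) = 2
t_q=11/2 is in segment 3 (τ=1/2); S_3(τ)=14481/8768

y_0=1 y_1=0 y_2=-3 y_3=1 y_4=2
S(11/2) = 14481/8768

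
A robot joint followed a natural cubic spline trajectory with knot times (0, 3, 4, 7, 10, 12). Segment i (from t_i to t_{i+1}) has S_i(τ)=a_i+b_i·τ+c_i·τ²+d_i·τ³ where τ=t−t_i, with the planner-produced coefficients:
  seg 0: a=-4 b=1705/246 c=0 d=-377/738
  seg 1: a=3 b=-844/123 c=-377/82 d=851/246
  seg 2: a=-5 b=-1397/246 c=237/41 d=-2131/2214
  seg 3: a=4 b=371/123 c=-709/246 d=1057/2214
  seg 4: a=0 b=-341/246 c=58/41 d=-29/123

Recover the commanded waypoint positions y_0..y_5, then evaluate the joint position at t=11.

y_0 = S_0(0) = a_0 = -4
y_1 = S_1(0) = a_1 = 3
y_2 = S_2(0) = a_2 = -5
y_3 = S_3(0) = a_3 = 4
y_4 = S_4(0) = a_4 = 0
y_5 = S_4(2) = 1
t_q=11 is in segment 4 (τ=1); S_4(τ)=-17/82

y_0=-4 y_1=3 y_2=-5 y_3=4 y_4=0 y_5=1
S(11) = -17/82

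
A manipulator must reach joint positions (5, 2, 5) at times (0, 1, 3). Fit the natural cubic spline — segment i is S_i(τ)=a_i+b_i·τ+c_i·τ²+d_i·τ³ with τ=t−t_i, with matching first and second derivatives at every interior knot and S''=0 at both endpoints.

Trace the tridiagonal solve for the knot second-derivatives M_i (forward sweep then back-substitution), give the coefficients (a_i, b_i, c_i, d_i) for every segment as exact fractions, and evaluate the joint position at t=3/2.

  seg 0: a=5 b=-15/4 c=0 d=3/4
  seg 1: a=2 b=-3/2 c=9/4 d=-3/8
S(3/2) = 113/64

Δ: Δ0=-3, Δ1=3/2
row 1: diag=6, rhs=27; c'=1/3, d'=9/2
back: M1=9/2
M: M0=0, M1=9/2, M2=0
seg 0: a=5, c=M0/2=0, d=(M1−M0)/(6·1)=3/4, b=Δ0−h0·(2M0+M1)/6=-15/4
seg 1: a=2, c=M1/2=9/4, d=(M2−M1)/(6·2)=-3/8, b=Δ1−h1·(2M1+M2)/6=-3/2
t_q=3/2 → seg 1, τ=1/2; S=2+-3/2·τ+9/4·τ²+-3/8·τ³=113/64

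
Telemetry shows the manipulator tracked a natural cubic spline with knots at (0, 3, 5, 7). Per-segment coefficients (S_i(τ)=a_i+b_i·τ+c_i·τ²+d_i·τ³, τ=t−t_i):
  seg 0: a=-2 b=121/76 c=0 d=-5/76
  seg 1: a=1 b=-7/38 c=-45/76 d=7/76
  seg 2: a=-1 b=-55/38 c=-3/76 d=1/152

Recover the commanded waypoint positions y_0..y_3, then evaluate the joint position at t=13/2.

y_0=-2 y_1=1 y_2=-1 y_3=-4
S(13/2) = -3937/1216

y_0 = S_0(0) = a_0 = -2
y_1 = S_1(0) = a_1 = 1
y_2 = S_2(0) = a_2 = -1
y_3 = S_2(2) = -4
t_q=13/2 is in segment 2 (τ=3/2); S_2(τ)=-3937/1216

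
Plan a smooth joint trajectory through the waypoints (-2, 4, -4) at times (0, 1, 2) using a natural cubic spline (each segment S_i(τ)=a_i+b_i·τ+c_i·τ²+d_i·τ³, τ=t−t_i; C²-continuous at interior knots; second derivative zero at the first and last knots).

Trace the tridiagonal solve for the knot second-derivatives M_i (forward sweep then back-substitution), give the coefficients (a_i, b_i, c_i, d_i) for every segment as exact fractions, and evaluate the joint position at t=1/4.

  seg 0: a=-2 b=19/2 c=0 d=-7/2
  seg 1: a=4 b=-1 c=-21/2 d=7/2
S(1/4) = 41/128

Δ: Δ0=6, Δ1=-8
row 1: diag=4, rhs=-84; c'=1/4, d'=-21
back: M1=-21
M: M0=0, M1=-21, M2=0
seg 0: a=-2, c=M0/2=0, d=(M1−M0)/(6·1)=-7/2, b=Δ0−h0·(2M0+M1)/6=19/2
seg 1: a=4, c=M1/2=-21/2, d=(M2−M1)/(6·1)=7/2, b=Δ1−h1·(2M1+M2)/6=-1
t_q=1/4 → seg 0, τ=1/4; S=-2+19/2·τ+0·τ²+-7/2·τ³=41/128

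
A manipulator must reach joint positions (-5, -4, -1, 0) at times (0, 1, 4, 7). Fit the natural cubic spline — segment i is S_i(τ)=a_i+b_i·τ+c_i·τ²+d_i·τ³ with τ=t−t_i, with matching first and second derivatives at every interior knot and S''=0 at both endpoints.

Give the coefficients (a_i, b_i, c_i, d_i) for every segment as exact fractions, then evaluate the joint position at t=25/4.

Δ: Δ0=1, Δ1=1, Δ2=1/3
row 1: diag=8, rhs=0; c'=3/8, d'=0
row 2: denom=12−3·3/8=87/8; d'=(-4−3·0)/(87/8)=-32/87
back: M2=-32/87
back: M1=0−3/8·-32/87=4/29
M: M0=0, M1=4/29, M2=-32/87, M3=0
seg 0: a=-5, c=M0/2=0, d=(M1−M0)/(6·1)=2/87, b=Δ0−h0·(2M0+M1)/6=85/87
seg 1: a=-4, c=M1/2=2/29, d=(M2−M1)/(6·3)=-22/783, b=Δ1−h1·(2M1+M2)/6=91/87
seg 2: a=-1, c=M2/2=-16/87, d=(M3−M2)/(6·3)=16/783, b=Δ2−h2·(2M2+M3)/6=61/87
t_q=25/4 → seg 2, τ=9/4; S=-1+61/87·τ+-16/87·τ²+16/783·τ³=-7/58

  seg 0: a=-5 b=85/87 c=0 d=2/87
  seg 1: a=-4 b=91/87 c=2/29 d=-22/783
  seg 2: a=-1 b=61/87 c=-16/87 d=16/783
S(25/4) = -7/58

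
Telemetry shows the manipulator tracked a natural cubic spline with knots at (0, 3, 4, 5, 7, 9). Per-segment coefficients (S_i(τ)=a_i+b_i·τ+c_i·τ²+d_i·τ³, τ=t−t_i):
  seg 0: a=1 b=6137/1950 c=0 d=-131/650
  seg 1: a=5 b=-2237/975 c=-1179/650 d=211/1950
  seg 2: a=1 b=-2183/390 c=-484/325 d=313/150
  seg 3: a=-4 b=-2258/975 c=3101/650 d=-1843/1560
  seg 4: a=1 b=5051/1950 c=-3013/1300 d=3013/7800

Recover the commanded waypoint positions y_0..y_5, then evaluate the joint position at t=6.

y_0 = S_0(0) = a_0 = 1
y_1 = S_1(0) = a_1 = 5
y_2 = S_2(0) = a_2 = 1
y_3 = S_3(0) = a_3 = -4
y_4 = S_4(0) = a_4 = 1
y_5 = S_4(2) = 0
t_q=6 is in segment 3 (τ=1); S_3(τ)=-7089/2600

y_0=1 y_1=5 y_2=1 y_3=-4 y_4=1 y_5=0
S(6) = -7089/2600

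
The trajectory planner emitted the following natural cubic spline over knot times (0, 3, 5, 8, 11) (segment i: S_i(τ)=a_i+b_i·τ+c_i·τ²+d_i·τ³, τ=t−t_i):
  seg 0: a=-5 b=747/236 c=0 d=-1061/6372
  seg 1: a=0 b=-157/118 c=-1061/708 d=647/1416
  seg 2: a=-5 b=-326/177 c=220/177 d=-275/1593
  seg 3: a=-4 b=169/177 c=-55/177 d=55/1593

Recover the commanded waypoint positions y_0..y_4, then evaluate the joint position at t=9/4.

y_0=-5 y_1=0 y_2=-5 y_3=-4 y_4=-3
S(9/4) = 3401/15104

y_0 = S_0(0) = a_0 = -5
y_1 = S_1(0) = a_1 = 0
y_2 = S_2(0) = a_2 = -5
y_3 = S_3(0) = a_3 = -4
y_4 = S_3(3) = -3
t_q=9/4 is in segment 0 (τ=9/4); S_0(τ)=3401/15104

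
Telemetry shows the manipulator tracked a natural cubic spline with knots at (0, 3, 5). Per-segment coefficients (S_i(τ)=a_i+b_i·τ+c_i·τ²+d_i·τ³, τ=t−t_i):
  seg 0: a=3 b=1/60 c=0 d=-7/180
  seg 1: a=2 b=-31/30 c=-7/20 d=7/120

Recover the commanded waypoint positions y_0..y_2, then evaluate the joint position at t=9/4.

y_0 = S_0(0) = a_0 = 3
y_1 = S_1(0) = a_1 = 2
y_2 = S_1(2) = -1
t_q=9/4 is in segment 0 (τ=9/4); S_0(τ)=3321/1280

y_0=3 y_1=2 y_2=-1
S(9/4) = 3321/1280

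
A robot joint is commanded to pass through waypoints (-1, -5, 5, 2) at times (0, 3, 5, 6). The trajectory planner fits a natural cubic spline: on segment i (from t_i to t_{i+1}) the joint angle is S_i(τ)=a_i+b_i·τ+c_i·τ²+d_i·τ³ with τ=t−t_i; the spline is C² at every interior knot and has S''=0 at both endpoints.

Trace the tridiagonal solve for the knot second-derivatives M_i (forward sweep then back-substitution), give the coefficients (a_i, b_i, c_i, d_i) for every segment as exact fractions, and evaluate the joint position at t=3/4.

  seg 0: a=-1 b=-355/84 c=0 d=9/28
  seg 1: a=-5 b=187/42 c=81/28 d=-55/42
  seg 2: a=5 b=13/42 c=-139/28 d=139/84
S(3/4) = -7229/1792

Δ: Δ0=-4/3, Δ1=5, Δ2=-3
row 1: diag=10, rhs=38; c'=1/5, d'=19/5
row 2: denom=6−2·1/5=28/5; d'=(-48−2·19/5)/(28/5)=-139/14
back: M2=-139/14
back: M1=19/5−1/5·-139/14=81/14
M: M0=0, M1=81/14, M2=-139/14, M3=0
seg 0: a=-1, c=M0/2=0, d=(M1−M0)/(6·3)=9/28, b=Δ0−h0·(2M0+M1)/6=-355/84
seg 1: a=-5, c=M1/2=81/28, d=(M2−M1)/(6·2)=-55/42, b=Δ1−h1·(2M1+M2)/6=187/42
seg 2: a=5, c=M2/2=-139/28, d=(M3−M2)/(6·1)=139/84, b=Δ2−h2·(2M2+M3)/6=13/42
t_q=3/4 → seg 0, τ=3/4; S=-1+-355/84·τ+0·τ²+9/28·τ³=-7229/1792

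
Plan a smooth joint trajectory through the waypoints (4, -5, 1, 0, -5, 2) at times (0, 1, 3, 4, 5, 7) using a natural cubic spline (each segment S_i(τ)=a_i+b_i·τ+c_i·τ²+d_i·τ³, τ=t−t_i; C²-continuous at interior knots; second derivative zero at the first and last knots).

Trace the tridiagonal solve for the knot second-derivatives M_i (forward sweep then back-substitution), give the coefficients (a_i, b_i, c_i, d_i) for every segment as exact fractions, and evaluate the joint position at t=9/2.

Δ: Δ0=-9, Δ1=3, Δ2=-1, Δ3=-5, Δ4=7/2
row 1: diag=6, rhs=72; c'=1/3, d'=12
row 2: denom=6−2·1/3=16/3; d'=(-24−2·12)/(16/3)=-9
row 3: denom=4−1·3/16=61/16; d'=(-24−1·-9)/(61/16)=-240/61
row 4: denom=6−1·16/61=350/61; d'=(51−1·-240/61)/(350/61)=3351/350
back: M4=3351/350
back: M3=-240/61−16/61·3351/350=-1128/175
back: M2=-9−3/16·-1128/175=-2727/350
back: M1=12−1/3·-2727/350=5109/350
M: M0=0, M1=5109/350, M2=-2727/350, M3=-1128/175, M4=3351/350, M5=0
seg 0: a=4, c=M0/2=0, d=(M1−M0)/(6·1)=1703/700, b=Δ0−h0·(2M0+M1)/6=-8003/700
seg 1: a=-5, c=M1/2=5109/700, d=(M2−M1)/(6·2)=-653/350, b=Δ1−h1·(2M1+M2)/6=-1447/350
seg 2: a=1, c=M2/2=-2727/700, d=(M3−M2)/(6·1)=157/700, b=Δ2−h2·(2M2+M3)/6=187/70
seg 3: a=0, c=M3/2=-564/175, d=(M4−M3)/(6·1)=267/100, b=Δ3−h3·(2M3+M4)/6=-3113/700
seg 4: a=-5, c=M4/2=3351/700, d=(M5−M4)/(6·2)=-1117/1400, b=Δ4−h4·(2M4+M5)/6=-1009/350
t_q=9/2 → seg 3, τ=1/2; S=0+-3113/700·τ+-564/175·τ²+267/100·τ³=-3019/1120

  seg 0: a=4 b=-8003/700 c=0 d=1703/700
  seg 1: a=-5 b=-1447/350 c=5109/700 d=-653/350
  seg 2: a=1 b=187/70 c=-2727/700 d=157/700
  seg 3: a=0 b=-3113/700 c=-564/175 d=267/100
  seg 4: a=-5 b=-1009/350 c=3351/700 d=-1117/1400
S(9/2) = -3019/1120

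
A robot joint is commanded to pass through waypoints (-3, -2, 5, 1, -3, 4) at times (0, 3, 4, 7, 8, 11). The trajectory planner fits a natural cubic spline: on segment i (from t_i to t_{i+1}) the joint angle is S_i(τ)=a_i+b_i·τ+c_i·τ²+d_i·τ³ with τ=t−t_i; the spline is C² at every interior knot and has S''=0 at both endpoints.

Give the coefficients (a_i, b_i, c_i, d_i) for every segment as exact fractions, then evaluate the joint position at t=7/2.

  seg 0: a=-3 b=-2945/1131 c=0 d=3322/10179
  seg 1: a=-2 b=7021/1131 c=3322/1131 d=-2426/1131
  seg 2: a=5 b=2129/377 c=-3956/1131 d=137/351
  seg 3: a=1 b=-1810/377 c=17/1131 d=889/1131
  seg 4: a=-3 b=-2729/1131 c=2684/1131 d=-2684/10179
S(7/2) = 7103/4524

Δ: Δ0=1/3, Δ1=7, Δ2=-4/3, Δ3=-4, Δ4=7/3
row 1: diag=8, rhs=40; c'=1/8, d'=5
row 2: denom=8−1·1/8=63/8; d'=(-50−1·5)/(63/8)=-440/63
row 3: denom=8−3·8/21=48/7; d'=(-16−3·-440/63)/(48/7)=13/18
row 4: denom=8−1·7/48=377/48; d'=(38−1·13/18)/(377/48)=5368/1131
back: M4=5368/1131
back: M3=13/18−7/48·5368/1131=34/1131
back: M2=-440/63−8/21·34/1131=-7912/1131
back: M1=5−1/8·-7912/1131=6644/1131
M: M0=0, M1=6644/1131, M2=-7912/1131, M3=34/1131, M4=5368/1131, M5=0
seg 0: a=-3, c=M0/2=0, d=(M1−M0)/(6·3)=3322/10179, b=Δ0−h0·(2M0+M1)/6=-2945/1131
seg 1: a=-2, c=M1/2=3322/1131, d=(M2−M1)/(6·1)=-2426/1131, b=Δ1−h1·(2M1+M2)/6=7021/1131
seg 2: a=5, c=M2/2=-3956/1131, d=(M3−M2)/(6·3)=137/351, b=Δ2−h2·(2M2+M3)/6=2129/377
seg 3: a=1, c=M3/2=17/1131, d=(M4−M3)/(6·1)=889/1131, b=Δ3−h3·(2M3+M4)/6=-1810/377
seg 4: a=-3, c=M4/2=2684/1131, d=(M5−M4)/(6·3)=-2684/10179, b=Δ4−h4·(2M4+M5)/6=-2729/1131
t_q=7/2 → seg 1, τ=1/2; S=-2+7021/1131·τ+3322/1131·τ²+-2426/1131·τ³=7103/4524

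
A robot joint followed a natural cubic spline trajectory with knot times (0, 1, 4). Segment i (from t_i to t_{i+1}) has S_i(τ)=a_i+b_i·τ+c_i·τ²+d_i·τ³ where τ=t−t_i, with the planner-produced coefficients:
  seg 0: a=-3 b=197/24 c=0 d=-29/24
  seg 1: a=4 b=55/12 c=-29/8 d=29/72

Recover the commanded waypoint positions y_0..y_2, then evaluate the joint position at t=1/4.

y_0 = S_0(0) = a_0 = -3
y_1 = S_1(0) = a_1 = 4
y_2 = S_1(3) = -4
t_q=1/4 is in segment 0 (τ=1/4); S_0(τ)=-495/512

y_0=-3 y_1=4 y_2=-4
S(1/4) = -495/512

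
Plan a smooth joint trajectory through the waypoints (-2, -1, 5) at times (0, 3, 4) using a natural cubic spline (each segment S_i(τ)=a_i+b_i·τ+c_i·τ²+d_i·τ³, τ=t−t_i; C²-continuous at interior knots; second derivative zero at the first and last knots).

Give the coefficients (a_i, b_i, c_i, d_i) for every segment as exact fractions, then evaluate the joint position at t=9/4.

  seg 0: a=-2 b=-43/24 c=0 d=17/72
  seg 1: a=-1 b=55/12 c=17/8 d=-17/24
S(9/4) = -1711/512

Δ: Δ0=1/3, Δ1=6
row 1: diag=8, rhs=34; c'=1/8, d'=17/4
back: M1=17/4
M: M0=0, M1=17/4, M2=0
seg 0: a=-2, c=M0/2=0, d=(M1−M0)/(6·3)=17/72, b=Δ0−h0·(2M0+M1)/6=-43/24
seg 1: a=-1, c=M1/2=17/8, d=(M2−M1)/(6·1)=-17/24, b=Δ1−h1·(2M1+M2)/6=55/12
t_q=9/4 → seg 0, τ=9/4; S=-2+-43/24·τ+0·τ²+17/72·τ³=-1711/512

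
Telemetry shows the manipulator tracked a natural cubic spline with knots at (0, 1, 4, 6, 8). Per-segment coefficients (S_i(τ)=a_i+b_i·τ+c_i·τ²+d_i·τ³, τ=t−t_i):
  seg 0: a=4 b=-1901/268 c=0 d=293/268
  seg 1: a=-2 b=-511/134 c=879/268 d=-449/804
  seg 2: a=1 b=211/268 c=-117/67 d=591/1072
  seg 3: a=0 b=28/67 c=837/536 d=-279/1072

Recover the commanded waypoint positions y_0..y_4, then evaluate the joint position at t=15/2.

y_0 = S_0(0) = a_0 = 4
y_1 = S_1(0) = a_1 = -2
y_2 = S_2(0) = a_2 = 1
y_3 = S_3(0) = a_3 = 0
y_4 = S_3(2) = 5
t_q=15/2 is in segment 3 (τ=3/2); S_3(τ)=27975/8576

y_0=4 y_1=-2 y_2=1 y_3=0 y_4=5
S(15/2) = 27975/8576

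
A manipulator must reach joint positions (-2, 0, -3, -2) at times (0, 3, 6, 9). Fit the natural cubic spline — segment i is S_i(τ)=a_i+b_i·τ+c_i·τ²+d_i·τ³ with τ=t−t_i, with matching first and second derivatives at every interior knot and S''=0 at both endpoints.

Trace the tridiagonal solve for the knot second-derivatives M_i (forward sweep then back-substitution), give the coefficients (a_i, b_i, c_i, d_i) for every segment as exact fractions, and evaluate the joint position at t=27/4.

Δ: Δ0=2/3, Δ1=-1, Δ2=1/3
row 1: diag=12, rhs=-10; c'=1/4, d'=-5/6
row 2: denom=12−3·1/4=45/4; d'=(8−3·-5/6)/(45/4)=14/15
back: M2=14/15
back: M1=-5/6−1/4·14/15=-16/15
M: M0=0, M1=-16/15, M2=14/15, M3=0
seg 0: a=-2, c=M0/2=0, d=(M1−M0)/(6·3)=-8/135, b=Δ0−h0·(2M0+M1)/6=6/5
seg 1: a=0, c=M1/2=-8/15, d=(M2−M1)/(6·3)=1/9, b=Δ1−h1·(2M1+M2)/6=-2/5
seg 2: a=-3, c=M2/2=7/15, d=(M3−M2)/(6·3)=-7/135, b=Δ2−h2·(2M2+M3)/6=-3/5
t_q=27/4 → seg 2, τ=3/4; S=-3+-3/5·τ+7/15·τ²+-7/135·τ³=-1027/320

  seg 0: a=-2 b=6/5 c=0 d=-8/135
  seg 1: a=0 b=-2/5 c=-8/15 d=1/9
  seg 2: a=-3 b=-3/5 c=7/15 d=-7/135
S(27/4) = -1027/320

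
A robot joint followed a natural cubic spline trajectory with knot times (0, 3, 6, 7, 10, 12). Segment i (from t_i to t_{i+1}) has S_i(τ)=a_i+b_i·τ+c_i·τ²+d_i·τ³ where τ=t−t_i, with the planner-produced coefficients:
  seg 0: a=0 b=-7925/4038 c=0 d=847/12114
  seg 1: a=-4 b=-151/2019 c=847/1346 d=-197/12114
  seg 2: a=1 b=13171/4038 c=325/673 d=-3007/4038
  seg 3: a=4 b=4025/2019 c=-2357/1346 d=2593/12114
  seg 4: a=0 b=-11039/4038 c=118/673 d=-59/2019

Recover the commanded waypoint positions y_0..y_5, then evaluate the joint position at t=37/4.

y_0=0 y_1=-4 y_2=1 y_3=4 y_4=0 y_5=-5
S(37/4) = 177341/86144

y_0 = S_0(0) = a_0 = 0
y_1 = S_1(0) = a_1 = -4
y_2 = S_2(0) = a_2 = 1
y_3 = S_3(0) = a_3 = 4
y_4 = S_4(0) = a_4 = 0
y_5 = S_4(2) = -5
t_q=37/4 is in segment 3 (τ=9/4); S_3(τ)=177341/86144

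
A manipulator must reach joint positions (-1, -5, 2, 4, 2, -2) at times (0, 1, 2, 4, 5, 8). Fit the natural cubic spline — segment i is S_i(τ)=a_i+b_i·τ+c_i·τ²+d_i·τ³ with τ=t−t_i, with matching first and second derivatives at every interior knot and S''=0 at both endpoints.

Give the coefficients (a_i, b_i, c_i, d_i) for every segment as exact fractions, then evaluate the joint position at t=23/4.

Δ: Δ0=-4, Δ1=7, Δ2=1, Δ3=-2, Δ4=-4/3
row 1: diag=4, rhs=66; c'=1/4, d'=33/2
row 2: denom=6−1·1/4=23/4; d'=(-36−1·33/2)/(23/4)=-210/23
row 3: denom=6−2·8/23=122/23; d'=(-18−2·-210/23)/(122/23)=3/61
row 4: denom=8−1·23/122=953/122; d'=(4−1·3/61)/(953/122)=482/953
back: M4=482/953
back: M3=3/61−23/122·482/953=-44/953
back: M2=-210/23−8/23·-44/953=-8686/953
back: M1=33/2−1/4·-8686/953=17896/953
M: M0=0, M1=17896/953, M2=-8686/953, M3=-44/953, M4=482/953, M5=0
seg 0: a=-1, c=M0/2=0, d=(M1−M0)/(6·1)=8948/2859, b=Δ0−h0·(2M0+M1)/6=-20384/2859
seg 1: a=-5, c=M1/2=8948/953, d=(M2−M1)/(6·1)=-13291/2859, b=Δ1−h1·(2M1+M2)/6=6460/2859
seg 2: a=2, c=M2/2=-4343/953, d=(M3−M2)/(6·2)=4321/5718, b=Δ2−h2·(2M2+M3)/6=20275/2859
seg 3: a=4, c=M3/2=-22/953, d=(M4−M3)/(6·1)=263/2859, b=Δ3−h3·(2M3+M4)/6=-5915/2859
seg 4: a=2, c=M4/2=241/953, d=(M5−M4)/(6·3)=-241/8577, b=Δ4−h4·(2M4+M5)/6=-5258/2859
t_q=23/4 → seg 4, τ=3/4; S=2+-5258/2859·τ+241/953·τ²+-241/8577·τ³=45809/60992

  seg 0: a=-1 b=-20384/2859 c=0 d=8948/2859
  seg 1: a=-5 b=6460/2859 c=8948/953 d=-13291/2859
  seg 2: a=2 b=20275/2859 c=-4343/953 d=4321/5718
  seg 3: a=4 b=-5915/2859 c=-22/953 d=263/2859
  seg 4: a=2 b=-5258/2859 c=241/953 d=-241/8577
S(23/4) = 45809/60992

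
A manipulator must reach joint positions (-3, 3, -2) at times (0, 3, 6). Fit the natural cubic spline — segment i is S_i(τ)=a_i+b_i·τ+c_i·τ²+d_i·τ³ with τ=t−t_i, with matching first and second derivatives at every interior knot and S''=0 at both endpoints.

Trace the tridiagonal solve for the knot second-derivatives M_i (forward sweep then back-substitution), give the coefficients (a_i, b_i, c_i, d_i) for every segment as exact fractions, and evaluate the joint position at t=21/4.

Δ: Δ0=2, Δ1=-5/3
row 1: diag=12, rhs=-22; c'=1/4, d'=-11/6
back: M1=-11/6
M: M0=0, M1=-11/6, M2=0
seg 0: a=-3, c=M0/2=0, d=(M1−M0)/(6·3)=-11/108, b=Δ0−h0·(2M0+M1)/6=35/12
seg 1: a=3, c=M1/2=-11/12, d=(M2−M1)/(6·3)=11/108, b=Δ1−h1·(2M1+M2)/6=1/6
t_q=21/4 → seg 1, τ=9/4; S=3+1/6·τ+-11/12·τ²+11/108·τ³=-27/256

  seg 0: a=-3 b=35/12 c=0 d=-11/108
  seg 1: a=3 b=1/6 c=-11/12 d=11/108
S(21/4) = -27/256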